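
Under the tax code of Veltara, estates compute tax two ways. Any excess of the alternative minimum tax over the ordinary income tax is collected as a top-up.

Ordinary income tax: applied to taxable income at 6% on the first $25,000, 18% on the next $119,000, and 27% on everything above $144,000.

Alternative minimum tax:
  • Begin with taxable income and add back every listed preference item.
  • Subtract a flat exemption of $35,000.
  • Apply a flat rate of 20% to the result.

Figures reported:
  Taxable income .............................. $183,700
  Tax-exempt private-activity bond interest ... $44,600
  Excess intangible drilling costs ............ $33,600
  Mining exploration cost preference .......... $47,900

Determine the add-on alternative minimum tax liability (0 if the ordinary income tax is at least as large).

Ordinary income tax:
  $25,000 × 6% = $1,500
  $119,000 × 18% = $21,420
  $39,700 × 27% = $10,719
  → $33,639

Alternative minimum tax:
  Adjusted income: $183,700 + $44,600 + $33,600 + $47,900 = $309,800
  Less exemption $35,000 → base $274,800
  $274,800 × 20% = $54,960

Excess of alternative minimum tax over ordinary income tax: $54,960 − $33,639 = $21,321.

$21,321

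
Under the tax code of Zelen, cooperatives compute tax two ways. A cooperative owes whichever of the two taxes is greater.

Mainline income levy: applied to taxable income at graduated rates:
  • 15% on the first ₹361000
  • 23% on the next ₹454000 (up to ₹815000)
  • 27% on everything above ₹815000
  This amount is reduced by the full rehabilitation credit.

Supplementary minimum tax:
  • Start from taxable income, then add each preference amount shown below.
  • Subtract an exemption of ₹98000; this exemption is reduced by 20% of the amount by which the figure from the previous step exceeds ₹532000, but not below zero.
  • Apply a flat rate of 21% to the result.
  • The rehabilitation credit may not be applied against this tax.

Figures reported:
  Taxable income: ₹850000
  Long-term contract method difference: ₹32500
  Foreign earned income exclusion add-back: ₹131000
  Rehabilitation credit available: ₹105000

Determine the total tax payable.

Mainline income levy:
  ₹361000 × 15% = ₹54150
  ₹454000 × 23% = ₹104420
  ₹35000 × 27% = ₹9450
  → ₹168020
  Less rehabilitation credit ₹105000 → ₹63020

Supplementary minimum tax:
  Adjusted income: ₹850000 + ₹32500 + ₹131000 = ₹1013500
  Exemption: ₹98000 − 20% × (₹1013500 − ₹532000) = ₹98000 − ₹96300 = ₹1700
  Base: ₹1013500 − ₹1700 = ₹1011800
  ₹1011800 × 21% = ₹212478

₹212478 > ₹63020, so the supplementary minimum tax is the binding amount.

₹212478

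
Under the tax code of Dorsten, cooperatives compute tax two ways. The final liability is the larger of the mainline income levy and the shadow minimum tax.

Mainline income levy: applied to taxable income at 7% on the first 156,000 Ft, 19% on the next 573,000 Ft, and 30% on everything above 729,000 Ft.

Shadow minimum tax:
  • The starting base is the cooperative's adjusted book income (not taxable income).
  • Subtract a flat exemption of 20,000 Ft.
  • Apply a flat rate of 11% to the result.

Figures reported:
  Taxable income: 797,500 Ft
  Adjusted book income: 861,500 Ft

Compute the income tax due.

Shadow minimum tax:
  Base (adjusted book income): 861,500 Ft
  Less exemption 20,000 Ft → base 841,500 Ft
  841,500 Ft × 11% = 92,565 Ft

Mainline income levy:
  156,000 Ft × 7% = 10,920 Ft
  573,000 Ft × 19% = 108,870 Ft
  68,500 Ft × 30% = 20,550 Ft
  → 140,340 Ft

140,340 Ft > 92,565 Ft, so the mainline income levy governs.

140,340 Ft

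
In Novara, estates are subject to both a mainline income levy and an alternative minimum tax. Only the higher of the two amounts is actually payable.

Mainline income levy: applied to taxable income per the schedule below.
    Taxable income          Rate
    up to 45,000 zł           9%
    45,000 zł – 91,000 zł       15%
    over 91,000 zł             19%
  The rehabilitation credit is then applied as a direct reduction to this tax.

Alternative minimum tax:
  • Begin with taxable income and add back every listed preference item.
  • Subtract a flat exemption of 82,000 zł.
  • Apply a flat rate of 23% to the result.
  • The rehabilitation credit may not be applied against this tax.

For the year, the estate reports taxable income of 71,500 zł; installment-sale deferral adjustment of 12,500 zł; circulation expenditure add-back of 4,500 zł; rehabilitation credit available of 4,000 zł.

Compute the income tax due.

4,025 zł

Alternative minimum tax:
  Adjusted income: 71,500 zł + 12,500 zł + 4,500 zł = 88,500 zł
  Less exemption 82,000 zł → base 6,500 zł
  6,500 zł × 23% = 1,495 zł

Mainline income levy:
  45,000 zł × 9% = 4,050 zł
  26,500 zł × 15% = 3,975 zł
  → 8,025 zł
  Less rehabilitation credit 4,000 zł → 4,025 zł

4,025 zł > 1,495 zł, so the mainline income levy governs.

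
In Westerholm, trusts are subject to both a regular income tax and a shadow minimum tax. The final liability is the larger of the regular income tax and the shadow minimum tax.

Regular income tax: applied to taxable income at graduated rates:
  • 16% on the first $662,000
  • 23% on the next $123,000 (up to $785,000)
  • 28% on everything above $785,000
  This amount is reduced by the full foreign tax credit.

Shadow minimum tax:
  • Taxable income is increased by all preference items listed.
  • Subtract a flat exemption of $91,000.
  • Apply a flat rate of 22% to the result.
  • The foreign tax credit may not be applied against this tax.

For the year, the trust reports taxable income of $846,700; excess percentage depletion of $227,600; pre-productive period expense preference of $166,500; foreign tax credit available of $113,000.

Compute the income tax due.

$252,956

Shadow minimum tax:
  Adjusted income: $846,700 + $227,600 + $166,500 = $1,240,800
  Less exemption $91,000 → base $1,149,800
  $1,149,800 × 22% = $252,956

Regular income tax:
  $662,000 × 16% = $105,920
  $123,000 × 23% = $28,290
  $61,700 × 28% = $17,276
  → $151,486
  Less foreign tax credit $113,000 → $38,486

$252,956 > $38,486, so the shadow minimum tax is the binding amount.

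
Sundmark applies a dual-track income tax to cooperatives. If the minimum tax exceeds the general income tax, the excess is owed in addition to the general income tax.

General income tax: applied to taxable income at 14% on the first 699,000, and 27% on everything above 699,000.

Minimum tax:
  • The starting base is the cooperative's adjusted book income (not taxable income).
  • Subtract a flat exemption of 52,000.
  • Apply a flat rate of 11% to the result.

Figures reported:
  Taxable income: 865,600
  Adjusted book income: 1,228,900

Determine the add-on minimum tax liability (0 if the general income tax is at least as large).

General income tax:
  699,000 × 14% = 97,860
  166,600 × 27% = 44,982
  → 142,842

Minimum tax:
  Base (adjusted book income): 1,228,900
  Less exemption 52,000 → base 1,176,900
  1,176,900 × 11% = 129,459

129,459 ≤ 142,842, so no add-on is due.

0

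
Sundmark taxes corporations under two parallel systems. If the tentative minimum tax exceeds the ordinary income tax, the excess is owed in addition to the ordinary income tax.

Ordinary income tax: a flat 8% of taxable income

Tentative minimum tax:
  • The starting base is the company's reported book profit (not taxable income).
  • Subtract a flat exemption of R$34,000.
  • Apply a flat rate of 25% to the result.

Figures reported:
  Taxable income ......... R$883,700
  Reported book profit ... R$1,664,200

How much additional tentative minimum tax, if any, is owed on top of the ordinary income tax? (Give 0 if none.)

R$336,854

Tentative minimum tax:
  Base (reported book profit): R$1,664,200
  Less exemption R$34,000 → base R$1,630,200
  R$1,630,200 × 25% = R$407,550

Ordinary income tax:
  R$883,700 × 8% = R$70,696

Excess of tentative minimum tax over ordinary income tax: R$407,550 − R$70,696 = R$336,854.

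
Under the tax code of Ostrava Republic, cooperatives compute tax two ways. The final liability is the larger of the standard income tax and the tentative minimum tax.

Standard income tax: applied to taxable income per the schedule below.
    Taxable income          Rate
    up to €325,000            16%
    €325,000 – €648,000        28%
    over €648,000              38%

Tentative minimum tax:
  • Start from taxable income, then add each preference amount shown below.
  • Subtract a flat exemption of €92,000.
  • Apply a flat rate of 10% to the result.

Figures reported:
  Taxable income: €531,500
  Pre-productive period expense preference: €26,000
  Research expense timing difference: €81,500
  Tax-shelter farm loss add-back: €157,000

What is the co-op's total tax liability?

€109,820

Standard income tax:
  €325,000 × 16% = €52,000
  €206,500 × 28% = €57,820
  → €109,820

Tentative minimum tax:
  Adjusted income: €531,500 + €26,000 + €81,500 + €157,000 = €796,000
  Less exemption €92,000 → base €704,000
  €704,000 × 10% = €70,400

€109,820 > €70,400, so the standard income tax governs.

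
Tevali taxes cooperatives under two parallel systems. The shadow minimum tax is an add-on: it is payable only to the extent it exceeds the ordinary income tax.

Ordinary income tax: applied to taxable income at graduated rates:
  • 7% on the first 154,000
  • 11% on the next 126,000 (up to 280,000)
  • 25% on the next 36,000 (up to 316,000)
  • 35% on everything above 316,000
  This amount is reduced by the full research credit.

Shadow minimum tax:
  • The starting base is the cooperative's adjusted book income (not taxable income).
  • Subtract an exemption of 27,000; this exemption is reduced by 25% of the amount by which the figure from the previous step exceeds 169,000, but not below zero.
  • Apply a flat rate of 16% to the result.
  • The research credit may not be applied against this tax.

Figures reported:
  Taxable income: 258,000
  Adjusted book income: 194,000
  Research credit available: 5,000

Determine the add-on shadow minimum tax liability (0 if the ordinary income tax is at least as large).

Ordinary income tax:
  154,000 × 7% = 10,780
  104,000 × 11% = 11,440
  → 22,220
  Less research credit 5,000 → 17,220

Shadow minimum tax:
  Base (adjusted book income): 194,000
  Exemption: 27,000 − 25% × (194,000 − 169,000) = 27,000 − 6,250 = 20,750
  Base: 194,000 − 20,750 = 173,250
  173,250 × 16% = 27,720

Excess of shadow minimum tax over ordinary income tax: 27,720 − 17,220 = 10,500.

10,500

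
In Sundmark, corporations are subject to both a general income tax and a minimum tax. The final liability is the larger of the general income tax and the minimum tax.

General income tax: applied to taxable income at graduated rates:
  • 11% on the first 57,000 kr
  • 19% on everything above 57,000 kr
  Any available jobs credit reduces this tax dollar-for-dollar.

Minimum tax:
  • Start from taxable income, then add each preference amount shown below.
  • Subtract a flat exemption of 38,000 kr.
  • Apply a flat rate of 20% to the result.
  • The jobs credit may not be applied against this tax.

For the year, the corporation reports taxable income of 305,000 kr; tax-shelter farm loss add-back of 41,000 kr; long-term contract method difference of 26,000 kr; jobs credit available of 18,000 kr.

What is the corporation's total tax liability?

Minimum tax:
  Adjusted income: 305,000 kr + 41,000 kr + 26,000 kr = 372,000 kr
  Less exemption 38,000 kr → base 334,000 kr
  334,000 kr × 20% = 66,800 kr

General income tax:
  57,000 kr × 11% = 6,270 kr
  248,000 kr × 19% = 47,120 kr
  → 53,390 kr
  Less jobs credit 18,000 kr → 35,390 kr

66,800 kr > 35,390 kr, so the minimum tax is the binding amount.

66,800 kr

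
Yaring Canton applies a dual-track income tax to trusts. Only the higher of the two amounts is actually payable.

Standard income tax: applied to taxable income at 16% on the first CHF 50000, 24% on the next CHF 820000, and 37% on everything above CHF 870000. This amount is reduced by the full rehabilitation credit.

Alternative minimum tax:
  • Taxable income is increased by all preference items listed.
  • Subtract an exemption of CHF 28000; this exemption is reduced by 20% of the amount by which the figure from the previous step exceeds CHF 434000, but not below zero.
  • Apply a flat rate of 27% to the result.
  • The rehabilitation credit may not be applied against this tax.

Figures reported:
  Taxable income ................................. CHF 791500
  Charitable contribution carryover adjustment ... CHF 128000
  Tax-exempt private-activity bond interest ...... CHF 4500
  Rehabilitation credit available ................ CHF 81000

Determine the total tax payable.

CHF 249480

Standard income tax:
  CHF 50000 × 16% = CHF 8000
  CHF 741500 × 24% = CHF 177960
  → CHF 185960
  Less rehabilitation credit CHF 81000 → CHF 104960

Alternative minimum tax:
  Adjusted income: CHF 791500 + CHF 128000 + CHF 4500 = CHF 924000
  Exemption: 20% × (CHF 924000 − CHF 434000) = CHF 98000 ≥ CHF 28000, so the exemption is fully phased out
  Base: CHF 924000 − CHF 0 = CHF 924000
  CHF 924000 × 27% = CHF 249480

CHF 249480 > CHF 104960, so the alternative minimum tax is the binding amount.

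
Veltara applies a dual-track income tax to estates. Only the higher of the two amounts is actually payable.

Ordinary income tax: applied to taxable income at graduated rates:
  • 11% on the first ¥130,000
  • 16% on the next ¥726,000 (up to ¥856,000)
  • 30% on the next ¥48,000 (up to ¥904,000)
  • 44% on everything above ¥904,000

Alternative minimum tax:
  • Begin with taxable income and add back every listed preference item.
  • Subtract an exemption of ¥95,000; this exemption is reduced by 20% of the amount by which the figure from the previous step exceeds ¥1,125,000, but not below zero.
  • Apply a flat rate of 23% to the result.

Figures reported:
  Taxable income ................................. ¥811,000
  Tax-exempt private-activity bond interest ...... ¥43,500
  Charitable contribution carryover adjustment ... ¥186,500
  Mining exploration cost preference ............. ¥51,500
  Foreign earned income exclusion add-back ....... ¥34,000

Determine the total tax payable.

Alternative minimum tax:
  Adjusted income: ¥811,000 + ¥43,500 + ¥186,500 + ¥51,500 + ¥34,000 = ¥1,126,500
  Exemption: ¥95,000 − 20% × (¥1,126,500 − ¥1,125,000) = ¥95,000 − ¥300 = ¥94,700
  Base: ¥1,126,500 − ¥94,700 = ¥1,031,800
  ¥1,031,800 × 23% = ¥237,314

Ordinary income tax:
  ¥130,000 × 11% = ¥14,300
  ¥681,000 × 16% = ¥108,960
  → ¥123,260

¥237,314 > ¥123,260, so the alternative minimum tax is the binding amount.

¥237,314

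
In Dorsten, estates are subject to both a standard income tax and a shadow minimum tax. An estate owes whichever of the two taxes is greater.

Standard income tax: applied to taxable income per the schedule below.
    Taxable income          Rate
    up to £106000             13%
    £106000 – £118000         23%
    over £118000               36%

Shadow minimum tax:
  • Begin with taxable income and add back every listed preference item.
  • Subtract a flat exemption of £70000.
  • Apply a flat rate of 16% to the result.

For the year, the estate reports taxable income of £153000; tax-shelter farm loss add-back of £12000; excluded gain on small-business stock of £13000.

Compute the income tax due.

Shadow minimum tax:
  Adjusted income: £153000 + £12000 + £13000 = £178000
  Less exemption £70000 → base £108000
  £108000 × 16% = £17280

Standard income tax:
  £106000 × 13% = £13780
  £12000 × 23% = £2760
  £35000 × 36% = £12600
  → £29140

£29140 > £17280, so the standard income tax governs.

£29140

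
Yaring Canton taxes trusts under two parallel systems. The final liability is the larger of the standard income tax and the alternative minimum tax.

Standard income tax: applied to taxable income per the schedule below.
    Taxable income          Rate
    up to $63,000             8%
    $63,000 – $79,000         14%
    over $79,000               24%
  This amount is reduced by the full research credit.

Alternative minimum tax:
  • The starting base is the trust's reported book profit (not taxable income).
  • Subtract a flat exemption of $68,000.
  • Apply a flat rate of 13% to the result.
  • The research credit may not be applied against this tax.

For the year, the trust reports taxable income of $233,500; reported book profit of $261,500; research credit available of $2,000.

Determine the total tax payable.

$42,360

Alternative minimum tax:
  Base (reported book profit): $261,500
  Less exemption $68,000 → base $193,500
  $193,500 × 13% = $25,155

Standard income tax:
  $63,000 × 8% = $5,040
  $16,000 × 14% = $2,240
  $154,500 × 24% = $37,080
  → $44,360
  Less research credit $2,000 → $42,360

$42,360 > $25,155, so the standard income tax governs.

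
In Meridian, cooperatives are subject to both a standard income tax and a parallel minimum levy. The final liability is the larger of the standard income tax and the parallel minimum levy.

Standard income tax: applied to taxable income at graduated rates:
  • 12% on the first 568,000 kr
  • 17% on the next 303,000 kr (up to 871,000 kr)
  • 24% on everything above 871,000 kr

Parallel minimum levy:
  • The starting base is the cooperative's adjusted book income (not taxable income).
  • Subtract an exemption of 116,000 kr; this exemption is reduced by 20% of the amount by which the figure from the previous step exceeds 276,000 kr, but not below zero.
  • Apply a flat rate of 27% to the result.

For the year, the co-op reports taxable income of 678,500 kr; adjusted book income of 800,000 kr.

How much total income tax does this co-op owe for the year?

Standard income tax:
  568,000 kr × 12% = 68,160 kr
  110,500 kr × 17% = 18,785 kr
  → 86,945 kr

Parallel minimum levy:
  Base (adjusted book income): 800,000 kr
  Exemption: 116,000 kr − 20% × (800,000 kr − 276,000 kr) = 116,000 kr − 104,800 kr = 11,200 kr
  Base: 800,000 kr − 11,200 kr = 788,800 kr
  788,800 kr × 27% = 212,976 kr

212,976 kr > 86,945 kr, so the parallel minimum levy is the binding amount.

212,976 kr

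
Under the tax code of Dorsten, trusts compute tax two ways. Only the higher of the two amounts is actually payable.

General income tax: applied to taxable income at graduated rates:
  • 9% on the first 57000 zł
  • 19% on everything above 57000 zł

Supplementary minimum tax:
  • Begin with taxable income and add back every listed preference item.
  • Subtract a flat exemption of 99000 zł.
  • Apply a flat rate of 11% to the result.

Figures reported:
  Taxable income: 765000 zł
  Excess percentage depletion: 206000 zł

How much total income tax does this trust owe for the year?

Supplementary minimum tax:
  Adjusted income: 765000 zł + 206000 zł = 971000 zł
  Less exemption 99000 zł → base 872000 zł
  872000 zł × 11% = 95920 zł

General income tax:
  57000 zł × 9% = 5130 zł
  708000 zł × 19% = 134520 zł
  → 139650 zł

139650 zł > 95920 zł, so the general income tax governs.

139650 zł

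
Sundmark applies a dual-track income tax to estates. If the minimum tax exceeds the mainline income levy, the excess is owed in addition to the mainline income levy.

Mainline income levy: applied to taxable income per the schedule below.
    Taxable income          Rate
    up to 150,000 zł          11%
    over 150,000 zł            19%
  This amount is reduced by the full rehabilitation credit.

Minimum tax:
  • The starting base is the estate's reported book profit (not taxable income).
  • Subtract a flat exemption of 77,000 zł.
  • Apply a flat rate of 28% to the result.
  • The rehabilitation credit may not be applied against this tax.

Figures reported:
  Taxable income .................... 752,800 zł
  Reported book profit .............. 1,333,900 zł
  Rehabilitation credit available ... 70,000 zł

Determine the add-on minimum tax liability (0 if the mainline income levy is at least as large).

290,900 zł

Minimum tax:
  Base (reported book profit): 1,333,900 zł
  Less exemption 77,000 zł → base 1,256,900 zł
  1,256,900 zł × 28% = 351,932 zł

Mainline income levy:
  150,000 zł × 11% = 16,500 zł
  602,800 zł × 19% = 114,532 zł
  → 131,032 zł
  Less rehabilitation credit 70,000 zł → 61,032 zł

Excess of minimum tax over mainline income levy: 351,932 zł − 61,032 zł = 290,900 zł.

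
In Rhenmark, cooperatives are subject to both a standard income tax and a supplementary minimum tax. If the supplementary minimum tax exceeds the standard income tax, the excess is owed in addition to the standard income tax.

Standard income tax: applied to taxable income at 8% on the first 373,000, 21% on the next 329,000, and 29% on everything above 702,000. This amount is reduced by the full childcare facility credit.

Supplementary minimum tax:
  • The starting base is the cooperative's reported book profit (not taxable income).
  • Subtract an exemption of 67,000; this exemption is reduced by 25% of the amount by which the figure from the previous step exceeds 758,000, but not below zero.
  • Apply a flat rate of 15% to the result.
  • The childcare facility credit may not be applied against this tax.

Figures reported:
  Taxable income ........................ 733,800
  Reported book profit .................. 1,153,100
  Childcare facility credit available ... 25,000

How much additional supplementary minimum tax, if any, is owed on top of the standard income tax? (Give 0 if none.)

Standard income tax:
  373,000 × 8% = 29,840
  329,000 × 21% = 69,090
  31,800 × 29% = 9,222
  → 108,152
  Less childcare facility credit 25,000 → 83,152

Supplementary minimum tax:
  Base (reported book profit): 1,153,100
  Exemption: 25% × (1,153,100 − 758,000) = 98,775 ≥ 67,000, so the exemption is fully phased out
  Base: 1,153,100 − 0 = 1,153,100
  1,153,100 × 15% = 172,965

Excess of supplementary minimum tax over standard income tax: 172,965 − 83,152 = 89,813.

89,813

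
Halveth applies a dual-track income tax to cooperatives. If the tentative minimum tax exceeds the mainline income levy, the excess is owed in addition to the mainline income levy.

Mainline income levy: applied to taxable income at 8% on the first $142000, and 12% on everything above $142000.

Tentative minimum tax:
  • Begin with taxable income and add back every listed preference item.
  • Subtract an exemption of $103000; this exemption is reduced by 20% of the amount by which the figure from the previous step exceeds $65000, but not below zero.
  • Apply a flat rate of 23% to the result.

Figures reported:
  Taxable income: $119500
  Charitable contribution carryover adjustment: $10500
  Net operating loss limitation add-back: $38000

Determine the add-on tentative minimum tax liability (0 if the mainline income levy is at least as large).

Tentative minimum tax:
  Adjusted income: $119500 + $10500 + $38000 = $168000
  Exemption: $103000 − 20% × ($168000 − $65000) = $103000 − $20600 = $82400
  Base: $168000 − $82400 = $85600
  $85600 × 23% = $19688

Mainline income levy:
  $119500 × 8% = $9560

Excess of tentative minimum tax over mainline income levy: $19688 − $9560 = $10128.

$10128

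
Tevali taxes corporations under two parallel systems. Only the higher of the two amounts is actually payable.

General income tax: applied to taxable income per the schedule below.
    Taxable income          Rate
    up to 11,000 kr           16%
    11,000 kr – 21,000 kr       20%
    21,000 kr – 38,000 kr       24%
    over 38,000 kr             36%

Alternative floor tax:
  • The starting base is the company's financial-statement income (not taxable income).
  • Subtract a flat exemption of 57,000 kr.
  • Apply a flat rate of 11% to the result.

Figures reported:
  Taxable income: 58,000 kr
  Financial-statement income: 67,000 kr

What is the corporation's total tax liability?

15,040 kr

Alternative floor tax:
  Base (financial-statement income): 67,000 kr
  Less exemption 57,000 kr → base 10,000 kr
  10,000 kr × 11% = 1,100 kr

General income tax:
  11,000 kr × 16% = 1,760 kr
  10,000 kr × 20% = 2,000 kr
  17,000 kr × 24% = 4,080 kr
  20,000 kr × 36% = 7,200 kr
  → 15,040 kr

15,040 kr > 1,100 kr, so the general income tax governs.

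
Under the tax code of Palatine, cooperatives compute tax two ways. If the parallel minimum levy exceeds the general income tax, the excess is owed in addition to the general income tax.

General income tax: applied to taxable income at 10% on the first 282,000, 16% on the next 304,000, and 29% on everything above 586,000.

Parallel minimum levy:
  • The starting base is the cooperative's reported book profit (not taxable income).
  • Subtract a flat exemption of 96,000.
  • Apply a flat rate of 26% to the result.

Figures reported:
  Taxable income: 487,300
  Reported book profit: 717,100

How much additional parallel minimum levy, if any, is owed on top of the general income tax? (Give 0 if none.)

General income tax:
  282,000 × 10% = 28,200
  205,300 × 16% = 32,848
  → 61,048

Parallel minimum levy:
  Base (reported book profit): 717,100
  Less exemption 96,000 → base 621,100
  621,100 × 26% = 161,486

Excess of parallel minimum levy over general income tax: 161,486 − 61,048 = 100,438.

100,438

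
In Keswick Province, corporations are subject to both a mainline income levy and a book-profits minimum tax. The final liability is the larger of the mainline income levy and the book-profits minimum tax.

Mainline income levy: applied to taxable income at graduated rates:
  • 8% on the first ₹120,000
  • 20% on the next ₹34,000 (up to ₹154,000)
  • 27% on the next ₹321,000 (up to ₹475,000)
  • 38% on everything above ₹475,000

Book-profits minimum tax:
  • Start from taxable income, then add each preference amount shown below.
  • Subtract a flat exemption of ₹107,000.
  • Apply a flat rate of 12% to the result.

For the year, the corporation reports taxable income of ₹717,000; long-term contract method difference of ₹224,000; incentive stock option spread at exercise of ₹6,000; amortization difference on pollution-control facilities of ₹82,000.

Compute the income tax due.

₹195,030

Book-profits minimum tax:
  Adjusted income: ₹717,000 + ₹224,000 + ₹6,000 + ₹82,000 = ₹1,029,000
  Less exemption ₹107,000 → base ₹922,000
  ₹922,000 × 12% = ₹110,640

Mainline income levy:
  ₹120,000 × 8% = ₹9,600
  ₹34,000 × 20% = ₹6,800
  ₹321,000 × 27% = ₹86,670
  ₹242,000 × 38% = ₹91,960
  → ₹195,030

₹195,030 > ₹110,640, so the mainline income levy governs.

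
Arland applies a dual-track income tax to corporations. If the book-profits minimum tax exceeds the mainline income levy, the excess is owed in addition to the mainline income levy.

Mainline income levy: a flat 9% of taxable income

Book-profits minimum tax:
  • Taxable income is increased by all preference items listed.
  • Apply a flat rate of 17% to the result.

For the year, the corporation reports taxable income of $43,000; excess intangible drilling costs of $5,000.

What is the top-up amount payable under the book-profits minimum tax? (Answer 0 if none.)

Mainline income levy:
  $43,000 × 9% = $3,870

Book-profits minimum tax:
  Adjusted income: $43,000 + $5,000 = $48,000
  $48,000 × 17% = $8,160

Excess of book-profits minimum tax over mainline income levy: $8,160 − $3,870 = $4,290.

$4,290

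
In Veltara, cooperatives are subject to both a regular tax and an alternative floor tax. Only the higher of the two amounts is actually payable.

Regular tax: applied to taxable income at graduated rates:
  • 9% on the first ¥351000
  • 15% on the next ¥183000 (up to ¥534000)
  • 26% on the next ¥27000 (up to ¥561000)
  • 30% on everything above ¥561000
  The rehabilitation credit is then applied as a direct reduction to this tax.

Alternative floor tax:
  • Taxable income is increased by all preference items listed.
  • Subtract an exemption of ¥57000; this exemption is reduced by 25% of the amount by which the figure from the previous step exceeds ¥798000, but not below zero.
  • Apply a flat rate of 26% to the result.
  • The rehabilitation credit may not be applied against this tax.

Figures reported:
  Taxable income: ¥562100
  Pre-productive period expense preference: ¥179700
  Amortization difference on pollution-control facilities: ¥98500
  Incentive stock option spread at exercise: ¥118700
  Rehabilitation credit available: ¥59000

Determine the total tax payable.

¥244985

Regular tax:
  ¥351000 × 9% = ¥31590
  ¥183000 × 15% = ¥27450
  ¥27000 × 26% = ¥7020
  ¥1100 × 30% = ¥330
  → ¥66390
  Less rehabilitation credit ¥59000 → ¥7390

Alternative floor tax:
  Adjusted income: ¥562100 + ¥179700 + ¥98500 + ¥118700 = ¥959000
  Exemption: ¥57000 − 25% × (¥959000 − ¥798000) = ¥57000 − ¥40250 = ¥16750
  Base: ¥959000 − ¥16750 = ¥942250
  ¥942250 × 26% = ¥244985

¥244985 > ¥7390, so the alternative floor tax is the binding amount.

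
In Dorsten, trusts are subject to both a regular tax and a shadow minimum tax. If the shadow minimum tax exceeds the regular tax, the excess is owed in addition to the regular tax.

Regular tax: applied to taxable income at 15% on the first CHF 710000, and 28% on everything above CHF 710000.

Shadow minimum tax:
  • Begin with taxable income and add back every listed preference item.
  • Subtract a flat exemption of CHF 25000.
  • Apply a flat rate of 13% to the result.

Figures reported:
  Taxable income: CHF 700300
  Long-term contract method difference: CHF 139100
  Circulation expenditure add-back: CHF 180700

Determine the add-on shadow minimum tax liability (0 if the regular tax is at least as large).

CHF 24318

Shadow minimum tax:
  Adjusted income: CHF 700300 + CHF 139100 + CHF 180700 = CHF 1020100
  Less exemption CHF 25000 → base CHF 995100
  CHF 995100 × 13% = CHF 129363

Regular tax:
  CHF 700300 × 15% = CHF 105045

Excess of shadow minimum tax over regular tax: CHF 129363 − CHF 105045 = CHF 24318.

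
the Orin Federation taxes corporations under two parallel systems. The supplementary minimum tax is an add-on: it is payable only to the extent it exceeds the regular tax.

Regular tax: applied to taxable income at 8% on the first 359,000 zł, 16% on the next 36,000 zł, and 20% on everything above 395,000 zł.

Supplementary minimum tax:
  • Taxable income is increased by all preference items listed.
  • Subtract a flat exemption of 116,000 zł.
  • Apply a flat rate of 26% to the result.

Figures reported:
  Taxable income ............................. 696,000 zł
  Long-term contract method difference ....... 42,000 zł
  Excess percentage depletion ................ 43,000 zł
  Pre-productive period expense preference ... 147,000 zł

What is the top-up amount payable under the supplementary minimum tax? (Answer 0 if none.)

Regular tax:
  359,000 zł × 8% = 28,720 zł
  36,000 zł × 16% = 5,760 zł
  301,000 zł × 20% = 60,200 zł
  → 94,680 zł

Supplementary minimum tax:
  Adjusted income: 696,000 zł + 42,000 zł + 43,000 zł + 147,000 zł = 928,000 zł
  Less exemption 116,000 zł → base 812,000 zł
  812,000 zł × 26% = 211,120 zł

Excess of supplementary minimum tax over regular tax: 211,120 zł − 94,680 zł = 116,440 zł.

116,440 zł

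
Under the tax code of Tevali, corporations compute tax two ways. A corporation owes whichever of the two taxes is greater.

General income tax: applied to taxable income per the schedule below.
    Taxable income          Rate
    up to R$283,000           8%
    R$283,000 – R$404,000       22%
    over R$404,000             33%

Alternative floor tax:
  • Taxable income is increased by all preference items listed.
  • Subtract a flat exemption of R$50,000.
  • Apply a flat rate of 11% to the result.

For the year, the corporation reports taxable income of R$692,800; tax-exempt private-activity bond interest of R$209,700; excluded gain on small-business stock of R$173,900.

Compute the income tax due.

General income tax:
  R$283,000 × 8% = R$22,640
  R$121,000 × 22% = R$26,620
  R$288,800 × 33% = R$95,304
  → R$144,564

Alternative floor tax:
  Adjusted income: R$692,800 + R$209,700 + R$173,900 = R$1,076,400
  Less exemption R$50,000 → base R$1,026,400
  R$1,026,400 × 11% = R$112,904

R$144,564 > R$112,904, so the general income tax governs.

R$144,564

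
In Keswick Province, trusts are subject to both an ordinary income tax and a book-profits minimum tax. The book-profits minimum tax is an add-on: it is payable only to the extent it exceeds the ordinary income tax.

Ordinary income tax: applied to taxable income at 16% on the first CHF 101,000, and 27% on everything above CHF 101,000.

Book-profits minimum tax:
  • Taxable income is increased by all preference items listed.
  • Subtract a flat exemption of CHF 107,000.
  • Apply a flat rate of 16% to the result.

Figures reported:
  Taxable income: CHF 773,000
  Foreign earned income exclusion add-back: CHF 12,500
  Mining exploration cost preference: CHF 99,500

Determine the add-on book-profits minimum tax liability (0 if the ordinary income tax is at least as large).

CHF 0

Ordinary income tax:
  CHF 101,000 × 16% = CHF 16,160
  CHF 672,000 × 27% = CHF 181,440
  → CHF 197,600

Book-profits minimum tax:
  Adjusted income: CHF 773,000 + CHF 12,500 + CHF 99,500 = CHF 885,000
  Less exemption CHF 107,000 → base CHF 778,000
  CHF 778,000 × 16% = CHF 124,480

CHF 124,480 ≤ CHF 197,600, so no add-on is due.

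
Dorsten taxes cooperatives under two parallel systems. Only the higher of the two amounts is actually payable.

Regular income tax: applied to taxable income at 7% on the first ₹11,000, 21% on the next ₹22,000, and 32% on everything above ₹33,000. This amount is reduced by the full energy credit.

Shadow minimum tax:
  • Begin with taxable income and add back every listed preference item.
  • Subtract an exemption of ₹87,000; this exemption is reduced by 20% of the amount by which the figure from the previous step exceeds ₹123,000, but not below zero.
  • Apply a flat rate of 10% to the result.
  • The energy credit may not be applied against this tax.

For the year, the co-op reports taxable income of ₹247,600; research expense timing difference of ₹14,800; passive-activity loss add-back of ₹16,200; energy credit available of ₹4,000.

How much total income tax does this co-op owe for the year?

Regular income tax:
  ₹11,000 × 7% = ₹770
  ₹22,000 × 21% = ₹4,620
  ₹214,600 × 32% = ₹68,672
  → ₹74,062
  Less energy credit ₹4,000 → ₹70,062

Shadow minimum tax:
  Adjusted income: ₹247,600 + ₹14,800 + ₹16,200 = ₹278,600
  Exemption: ₹87,000 − 20% × (₹278,600 − ₹123,000) = ₹87,000 − ₹31,120 = ₹55,880
  Base: ₹278,600 − ₹55,880 = ₹222,720
  ₹222,720 × 10% = ₹22,272

₹70,062 > ₹22,272, so the regular income tax governs.

₹70,062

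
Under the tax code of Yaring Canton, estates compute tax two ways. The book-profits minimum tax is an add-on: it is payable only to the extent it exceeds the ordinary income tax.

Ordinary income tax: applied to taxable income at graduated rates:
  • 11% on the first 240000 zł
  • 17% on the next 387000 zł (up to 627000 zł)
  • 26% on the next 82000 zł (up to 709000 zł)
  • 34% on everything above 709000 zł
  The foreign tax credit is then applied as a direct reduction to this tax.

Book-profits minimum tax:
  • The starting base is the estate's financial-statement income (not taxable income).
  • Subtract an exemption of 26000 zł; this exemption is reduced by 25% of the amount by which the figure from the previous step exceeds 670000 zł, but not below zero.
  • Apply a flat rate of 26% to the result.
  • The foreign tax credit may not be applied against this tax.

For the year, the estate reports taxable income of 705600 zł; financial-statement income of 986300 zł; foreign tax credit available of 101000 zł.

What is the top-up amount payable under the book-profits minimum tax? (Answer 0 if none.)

Ordinary income tax:
  240000 zł × 11% = 26400 zł
  387000 zł × 17% = 65790 zł
  78600 zł × 26% = 20436 zł
  → 112626 zł
  Less foreign tax credit 101000 zł → 11626 zł

Book-profits minimum tax:
  Base (financial-statement income): 986300 zł
  Exemption: 25% × (986300 zł − 670000 zł) = 79075 zł ≥ 26000 zł, so the exemption is fully phased out
  Base: 986300 zł − 0 zł = 986300 zł
  986300 zł × 26% = 256438 zł

Excess of book-profits minimum tax over ordinary income tax: 256438 zł − 11626 zł = 244812 zł.

244812 zł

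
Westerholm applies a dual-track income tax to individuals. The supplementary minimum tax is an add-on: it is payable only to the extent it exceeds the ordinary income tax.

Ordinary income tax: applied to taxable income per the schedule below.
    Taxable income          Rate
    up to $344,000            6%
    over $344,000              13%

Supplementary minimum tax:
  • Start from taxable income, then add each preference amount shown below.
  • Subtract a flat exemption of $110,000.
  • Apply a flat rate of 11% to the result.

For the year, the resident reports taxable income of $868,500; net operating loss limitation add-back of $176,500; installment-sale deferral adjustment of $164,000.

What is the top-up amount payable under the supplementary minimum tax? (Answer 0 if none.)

Ordinary income tax:
  $344,000 × 6% = $20,640
  $524,500 × 13% = $68,185
  → $88,825

Supplementary minimum tax:
  Adjusted income: $868,500 + $176,500 + $164,000 = $1,209,000
  Less exemption $110,000 → base $1,099,000
  $1,099,000 × 11% = $120,890

Excess of supplementary minimum tax over ordinary income tax: $120,890 − $88,825 = $32,065.

$32,065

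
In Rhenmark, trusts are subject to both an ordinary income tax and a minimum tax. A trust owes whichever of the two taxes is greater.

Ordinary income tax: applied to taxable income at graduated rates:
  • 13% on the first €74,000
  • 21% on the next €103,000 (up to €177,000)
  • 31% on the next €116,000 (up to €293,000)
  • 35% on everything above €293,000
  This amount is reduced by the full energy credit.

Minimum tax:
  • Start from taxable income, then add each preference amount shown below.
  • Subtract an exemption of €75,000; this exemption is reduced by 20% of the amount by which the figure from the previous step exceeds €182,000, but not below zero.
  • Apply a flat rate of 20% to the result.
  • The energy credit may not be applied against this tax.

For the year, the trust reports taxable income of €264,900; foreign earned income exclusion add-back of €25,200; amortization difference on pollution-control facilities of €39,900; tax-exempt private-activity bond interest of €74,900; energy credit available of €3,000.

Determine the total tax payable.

€74,896

Ordinary income tax:
  €74,000 × 13% = €9,620
  €103,000 × 21% = €21,630
  €87,900 × 31% = €27,249
  → €58,499
  Less energy credit €3,000 → €55,499

Minimum tax:
  Adjusted income: €264,900 + €25,200 + €39,900 + €74,900 = €404,900
  Exemption: €75,000 − 20% × (€404,900 − €182,000) = €75,000 − €44,580 = €30,420
  Base: €404,900 − €30,420 = €374,480
  €374,480 × 20% = €74,896

€74,896 > €55,499, so the minimum tax is the binding amount.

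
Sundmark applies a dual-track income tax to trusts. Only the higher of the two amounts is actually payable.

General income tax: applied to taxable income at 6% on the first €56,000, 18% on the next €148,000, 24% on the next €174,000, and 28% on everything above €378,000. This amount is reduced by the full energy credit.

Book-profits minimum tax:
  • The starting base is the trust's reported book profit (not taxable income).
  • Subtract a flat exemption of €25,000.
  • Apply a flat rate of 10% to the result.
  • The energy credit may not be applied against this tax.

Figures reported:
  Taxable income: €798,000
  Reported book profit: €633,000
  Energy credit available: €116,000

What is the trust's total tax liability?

General income tax:
  €56,000 × 6% = €3,360
  €148,000 × 18% = €26,640
  €174,000 × 24% = €41,760
  €420,000 × 28% = €117,600
  → €189,360
  Less energy credit €116,000 → €73,360

Book-profits minimum tax:
  Base (reported book profit): €633,000
  Less exemption €25,000 → base €608,000
  €608,000 × 10% = €60,800

€73,360 > €60,800, so the general income tax governs.

€73,360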